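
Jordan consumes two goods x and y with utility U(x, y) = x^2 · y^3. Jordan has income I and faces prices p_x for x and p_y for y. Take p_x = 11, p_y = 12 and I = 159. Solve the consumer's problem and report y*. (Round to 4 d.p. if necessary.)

The MRS is (2/3)·y/x. Set MRS = p_x/p_y.
Rearranging, p_y·y = (3/2)·p_x·x. Substituting into the budget gives p_x·x·(1 + (3/2)) = I.
Demand: x*(p_x,p_y,I) = 0.4·I/p_x and y* = 0.6·I/p_y.
At p_x=11, p_y=12, I=159: y* = 0.6·159/12 = 7.95.

y* = 7.95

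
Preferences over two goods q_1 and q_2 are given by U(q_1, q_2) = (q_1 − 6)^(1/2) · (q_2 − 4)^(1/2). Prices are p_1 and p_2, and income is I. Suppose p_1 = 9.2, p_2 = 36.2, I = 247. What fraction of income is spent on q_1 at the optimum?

Substituting into the budget: q_1* = 6 + 0.5·(I − 6·p_1 − 4·p_2)/p_1, and q_2* = 4 + 0.5·(…)/p_2.
Discretionary income = 247 − 6·9.2 − 4·36.2 = 47; q_1* = 6 + 0.5·47/9.2 = 8.5543; q_2* = 4 + 0.5·47/36.2 = 4.6492.
Expenditure on q_1: 9.2·8.5543 = 78.7; share = 0.3186.

share on q_1 = 0.3186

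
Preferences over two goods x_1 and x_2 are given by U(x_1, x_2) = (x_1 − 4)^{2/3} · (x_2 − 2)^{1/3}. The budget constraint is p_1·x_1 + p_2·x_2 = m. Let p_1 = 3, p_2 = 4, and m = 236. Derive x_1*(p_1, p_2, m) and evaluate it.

x_1* = 52

After buying the subsistence bundle (4, 2), a share 2/3 of the remaining income goes to x_1: x_1* = 4 + 2/3·(m − 4p_1 − 2p_2)/p_1.
Discretionary income = 236 − 4·3 − 2·4 = 216; x_1* = 4 + 2/3·216/3 = 52.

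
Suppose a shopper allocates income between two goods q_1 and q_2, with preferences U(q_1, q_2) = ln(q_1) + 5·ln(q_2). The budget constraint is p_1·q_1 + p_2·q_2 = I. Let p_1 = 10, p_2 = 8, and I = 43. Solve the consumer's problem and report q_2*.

q_2* = 4.4792

The MRS is (1/5)·q_2/q_1. Set MRS = p_1/p_2.
Rearranging, p_2·q_2 = 5·p_1·q_1. Substituting into the budget gives p_1·q_1·(1 + 5) = I.
Demand: q_1*(p_1,p_2,I) = 1/6·I/p_1 and q_2* = 5/6·I/p_2.
At p_1=10, p_2=8, I=43: q_2* = 5/6·43/8 = 4.4792.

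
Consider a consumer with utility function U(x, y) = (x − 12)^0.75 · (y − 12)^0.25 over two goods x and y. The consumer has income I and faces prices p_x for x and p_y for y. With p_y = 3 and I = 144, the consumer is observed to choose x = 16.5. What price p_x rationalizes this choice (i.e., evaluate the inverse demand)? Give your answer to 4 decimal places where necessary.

p_x = 6

This is Cobb-Douglas in (x−12, y−12): tangency gives 0.75·p_y·(y−12) = 0.25·p_x·(x−12).
After buying the subsistence bundle (12, 12), a share 0.75 of the remaining income goes to x: x* = 12 + 0.75·(I − 12p_x − 12p_y)/p_x.
Set x* = 16.5 in the demand function and solve for p_x: p_x = 6.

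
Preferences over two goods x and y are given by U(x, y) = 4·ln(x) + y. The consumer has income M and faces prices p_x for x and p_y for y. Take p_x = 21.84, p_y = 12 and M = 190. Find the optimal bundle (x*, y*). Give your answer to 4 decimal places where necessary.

x* = 2.1978, y* = 11.8333

MU_x = 4/x, MU_y = 1. Tangency: 4/x = p_x/p_y.
So x*(p_x,p_y) = 4·p_y/p_x, independent of income; and y* = (M − 4·p_y)/p_y.
At the given prices: x* = 4·12/21.84 = 2.1978, and y* = 11.8333.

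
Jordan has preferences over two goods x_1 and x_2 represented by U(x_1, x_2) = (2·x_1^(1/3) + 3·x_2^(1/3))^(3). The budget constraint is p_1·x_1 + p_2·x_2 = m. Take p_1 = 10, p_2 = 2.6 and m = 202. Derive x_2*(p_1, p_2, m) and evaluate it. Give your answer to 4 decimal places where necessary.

MU_x_1 ∝ 2·x_1^(-2/3), MU_x_2 ∝ 3·x_2^(-2/3), so MRS = (2/3)·(x_2/x_1)^(2/3) = p_1/p_2.
Hence x_2/x_1 = ((3/2)·p_1/p_2)^(1/(2/3)), i.e. raised to the 1.5 power.
Substitute x_2 = (x_2/x_1)·x_1 into the budget: x_1* = m/(p_1 + p_2·(x_2/x_1)).
Numerically x_2/x_1 = 13.857244, so x_1* = 202/(10 + 2.6·13.857244) = 4.3886 and x_2* = 13.857244·4.3886 = 60.8133.

x_2* = 60.8133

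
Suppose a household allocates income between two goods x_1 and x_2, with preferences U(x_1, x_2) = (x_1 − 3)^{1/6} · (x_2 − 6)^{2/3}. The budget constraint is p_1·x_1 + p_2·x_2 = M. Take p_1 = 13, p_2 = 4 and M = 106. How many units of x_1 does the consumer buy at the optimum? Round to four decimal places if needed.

Let x_1' = x_1−3, x_2' = x_2−6. MRS = (1/4)·x_2'/x_1' = p_1/p_2.
After buying the subsistence bundle (3, 6), a share 0.2 of the remaining income goes to x_1: x_1* = 3 + 0.2·(M − 3p_1 − 6p_2)/p_1.
Discretionary income = 106 − 3·13 − 6·4 = 43; x_1* = 3 + 0.2·43/13 = 3.6615.

x_1* = 3.6615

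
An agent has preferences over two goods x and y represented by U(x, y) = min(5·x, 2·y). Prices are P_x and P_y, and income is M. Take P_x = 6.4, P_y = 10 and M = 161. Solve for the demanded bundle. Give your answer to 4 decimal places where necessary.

x* = 5.1274, y* = 12.8185

Leontief preferences: the optimum is at the kink where x/2 = y/5, i.e. y = (5/2)·x.
Budget: P_x·x + P_y·(5/2)·x = M, so (2·P_x + 5·P_y)·x = 2·M.
Demand: x*(P_x,P_y,M) = 2·M/(2·P_x + 5·P_y), y* = 5·M/(2·P_x + 5·P_y).
Here 2·6.4 + 5·10 = 62.8, giving x* = 5.1274 and y* = 12.8185.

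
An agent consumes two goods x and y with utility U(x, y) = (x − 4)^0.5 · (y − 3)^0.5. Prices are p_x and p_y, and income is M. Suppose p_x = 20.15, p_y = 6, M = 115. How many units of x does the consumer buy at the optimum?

x* = 4.4069

This is Cobb-Douglas in (x−4, y−3): tangency gives 0.5·p_y·(y−3) = 0.5·p_x·(x−4).
After buying the subsistence bundle (4, 3), a share 0.5 of the remaining income goes to x: x* = 4 + 0.5·(M − 4p_x − 3p_y)/p_x.
Discretionary income = 115 − 4·20.15 − 3·6 = 16.4; x* = 4 + 0.5·16.4/20.15 = 4.4069.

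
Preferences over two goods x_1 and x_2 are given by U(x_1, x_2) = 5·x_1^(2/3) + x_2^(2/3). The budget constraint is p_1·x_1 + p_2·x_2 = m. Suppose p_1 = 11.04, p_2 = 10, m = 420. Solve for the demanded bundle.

x_1* = 37.6761, x_2* = 0.4056

From the CES first-order condition, 5·(x_2/x_1)^(1/3) = p_1/p_2.
Solve for the ratio: x_2/x_1 = [(1/5)·p_1/p_2]^(3).
Substitute x_2 = (x_2/x_1)·x_1 into the budget: x_1* = m/(p_1 + p_2·(x_2/x_1)).
Numerically x_2/x_1 = 0.010765, so x_1* = 420/(11.04 + 10·0.010765) = 37.6761 and x_2* = 0.010765·37.6761 = 0.4056.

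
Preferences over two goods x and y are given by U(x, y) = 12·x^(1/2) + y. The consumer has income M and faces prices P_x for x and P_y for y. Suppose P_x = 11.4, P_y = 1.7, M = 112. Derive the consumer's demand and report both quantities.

Set MRS = P_x/P_y: 6·x^(−1/2) = P_x/P_y.
Solve: √x = 6·P_y/P_x, so x*(P_x,P_y) = (6·P_y/P_x)², and y* = (M − P_x·x*)/P_y.
Plugging in: x* = (6·1.7/11.4)² = 0.8006, y* = 60.5139.

x* = 0.8006, y* = 60.5139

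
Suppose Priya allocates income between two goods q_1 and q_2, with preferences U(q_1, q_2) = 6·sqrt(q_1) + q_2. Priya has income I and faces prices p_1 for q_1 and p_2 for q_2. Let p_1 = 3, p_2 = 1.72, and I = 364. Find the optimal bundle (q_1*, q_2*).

q_1* = 2.9584, q_2* = 206.4679

Utility is quasi-linear in q_2; the FOC for q_1 is 3/√q_1 = p_1/p_2.
Solve: √q_1 = 3·p_2/p_1, so q_1*(p_1,p_2) = (3·p_2/p_1)², and q_2* = (I − p_1·q_1*)/p_2.
Plugging in: q_1* = (3·1.72/3)² = 2.9584, q_2* = 206.4679.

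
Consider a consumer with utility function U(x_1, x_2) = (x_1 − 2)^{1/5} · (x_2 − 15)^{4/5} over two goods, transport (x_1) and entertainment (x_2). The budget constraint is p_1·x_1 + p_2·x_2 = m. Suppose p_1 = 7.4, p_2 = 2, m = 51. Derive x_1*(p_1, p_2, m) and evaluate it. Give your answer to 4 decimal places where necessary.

x_1* = 2.1676

Let x_1' = x_1−2, x_2' = x_2−15. MRS = (1/4)·x_2'/x_1' = p_1/p_2.
Substituting into the budget: x_1* = 2 + 0.2·(m − 2·p_1 − 15·p_2)/p_1, and x_2* = 15 + 0.8·(…)/p_2.
Discretionary income = 51 − 2·7.4 − 15·2 = 6.2; x_1* = 2 + 0.2·6.2/7.4 = 2.1676.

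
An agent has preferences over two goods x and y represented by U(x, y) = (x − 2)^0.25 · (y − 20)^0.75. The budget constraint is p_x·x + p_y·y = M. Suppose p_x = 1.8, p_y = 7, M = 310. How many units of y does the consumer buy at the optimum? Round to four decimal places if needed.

y* = 37.8286

MRS = (1/3)·(y−20)/(x−2). Tangency with p_x/p_y gives y−20 = 3·(p_x/p_y)·(x−2).
After buying the subsistence bundle (2, 20), a share 0.25 of the remaining income goes to x: x* = 2 + 0.25·(M − 2p_x − 20p_y)/p_x.
Discretionary income = 310 − 2·1.8 − 20·7 = 166.4; y* = 20 + 0.75·166.4/7 = 37.8286.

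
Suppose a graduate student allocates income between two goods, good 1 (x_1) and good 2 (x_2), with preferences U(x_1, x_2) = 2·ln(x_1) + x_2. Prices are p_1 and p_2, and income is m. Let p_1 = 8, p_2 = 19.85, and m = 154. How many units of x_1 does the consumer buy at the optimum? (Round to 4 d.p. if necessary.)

MU_x_1 = 2/x_1, MU_x_2 = 1. Tangency: 2/x_1 = p_1/p_2.
So x_1*(p_1,p_2) = 2·p_2/p_1, independent of income; and x_2* = (m − 2·p_2)/p_2.
At the given prices: x_1* = 2·19.85/8 = 4.9625.

x_1* = 4.9625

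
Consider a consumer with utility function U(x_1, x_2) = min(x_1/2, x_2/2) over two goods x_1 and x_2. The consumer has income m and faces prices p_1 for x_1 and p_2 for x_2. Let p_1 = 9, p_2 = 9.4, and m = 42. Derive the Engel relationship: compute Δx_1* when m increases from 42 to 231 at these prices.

Δx_1* = 10.2717

Demand: x_1*(p_1,p_2,m) = 2·m/(2·p_1 + 2·p_2), x_2* = 2·m/(2·p_1 + 2·p_2).
Here 2·9 + 2·9.4 = 36.8, giving x_1* = 2.2826.
At m' = 231: x_1* = 12.5543. Change: 12.5543 − 2.2826 = 10.2717.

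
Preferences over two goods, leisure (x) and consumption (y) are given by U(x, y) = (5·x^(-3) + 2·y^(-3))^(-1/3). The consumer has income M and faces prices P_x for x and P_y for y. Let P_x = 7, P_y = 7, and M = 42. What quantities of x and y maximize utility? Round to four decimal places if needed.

x* = 3.3421, y* = 2.6579

Substitute y = (y/x)·x into the budget: x* = M/(P_x + P_y·(y/x)).
Numerically y/x = 0.795271, so x* = 42/(7 + 7·0.795271) = 3.3421 and y* = 0.795271·3.3421 = 2.6579.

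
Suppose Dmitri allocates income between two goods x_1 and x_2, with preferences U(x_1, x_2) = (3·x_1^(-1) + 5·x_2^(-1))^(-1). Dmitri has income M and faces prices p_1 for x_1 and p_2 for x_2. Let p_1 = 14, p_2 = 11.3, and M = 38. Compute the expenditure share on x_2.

share on x_2 = 0.537

MRS = MU_x_1/MU_x_2 = (3/5)·(x_2/x_1)^(2). Set equal to p_1/p_2.
Solve for the ratio: x_2/x_1 = [(5/3)·p_1/p_2]^(0.5).
With the ratio pinned down, the budget gives x_1* = M/(p_1 + p_2·(x_2/x_1)) and x_2* = (x_2/x_1)·x_1*.
Numerically x_2/x_1 = 1.436975, so x_1* = 38/(14 + 11.3·1.436975) = 1.2567 and x_2* = 1.436975·1.2567 = 1.8059.
Expenditure on x_2: 11.3·1.8059 = 20.4061; share = 0.537.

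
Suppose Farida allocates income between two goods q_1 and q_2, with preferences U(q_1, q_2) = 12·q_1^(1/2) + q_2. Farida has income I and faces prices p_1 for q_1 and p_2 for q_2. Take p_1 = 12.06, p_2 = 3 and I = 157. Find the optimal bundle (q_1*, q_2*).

Thus q_1* = (6·p_2/p_1)² — independent of I — with the rest of income spent on q_2.
Plugging in: q_1* = (6·3/12.06)² = 2.2277, q_2* = 43.3781.

q_1* = 2.2277, q_2* = 43.3781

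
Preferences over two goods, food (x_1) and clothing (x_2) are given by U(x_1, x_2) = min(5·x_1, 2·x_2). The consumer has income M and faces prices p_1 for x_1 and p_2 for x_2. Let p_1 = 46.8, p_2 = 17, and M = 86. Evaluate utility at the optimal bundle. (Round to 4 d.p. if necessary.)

With perfect complements, no substitution: consume in ratio x_1:x_2 = 2:5.
Budget: p_1·x_1 + p_2·(5/2)·x_1 = M, so (2·p_1 + 5·p_2)·x_1 = 2·M.
Demand: x_1*(p_1,p_2,M) = 2·M/(2·p_1 + 5·p_2), x_2* = 5·M/(2·p_1 + 5·p_2).
Here 2·46.8 + 5·17 = 178.6, giving x_1* = 0.963 and x_2* = 2.4076.
Utility at the optimum: U(0.963, 2.4076) = 4.8152.

V = 4.8152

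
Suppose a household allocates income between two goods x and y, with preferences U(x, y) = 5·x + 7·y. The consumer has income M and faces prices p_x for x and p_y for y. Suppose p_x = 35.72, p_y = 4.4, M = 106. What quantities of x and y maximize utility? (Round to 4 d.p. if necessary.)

Linear utility — the consumer picks whichever good has higher MU/price: 5/35.72 = 0.14 vs 7/4.4 = 1.5909.
y gives more utility per dollar, so spend all income on y: y* = M/p_y, x* = 0.
Numerically: x* = 0, y* = 24.0909.

x* = 0, y* = 24.0909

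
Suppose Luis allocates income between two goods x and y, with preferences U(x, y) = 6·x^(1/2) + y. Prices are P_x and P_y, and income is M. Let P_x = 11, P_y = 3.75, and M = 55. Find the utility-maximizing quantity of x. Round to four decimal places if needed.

x* = 1.046

Thus x* = (3·P_y/P_x)² — independent of M — with the rest of income spent on y.
Plugging in: x* = (3·3.75/11)² = 1.046.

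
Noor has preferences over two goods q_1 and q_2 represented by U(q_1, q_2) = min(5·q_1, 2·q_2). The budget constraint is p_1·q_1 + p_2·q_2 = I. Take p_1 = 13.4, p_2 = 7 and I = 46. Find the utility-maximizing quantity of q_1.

Here 2·13.4 + 5·7 = 61.8, giving q_1* = 1.4887.

q_1* = 1.4887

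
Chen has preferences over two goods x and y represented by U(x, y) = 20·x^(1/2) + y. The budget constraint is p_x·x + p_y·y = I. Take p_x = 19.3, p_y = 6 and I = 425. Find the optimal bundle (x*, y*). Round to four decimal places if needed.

x* = 9.6647, y* = 39.7453

Plugging in: x* = (10·6/19.3)² = 9.6647, y* = 39.7453.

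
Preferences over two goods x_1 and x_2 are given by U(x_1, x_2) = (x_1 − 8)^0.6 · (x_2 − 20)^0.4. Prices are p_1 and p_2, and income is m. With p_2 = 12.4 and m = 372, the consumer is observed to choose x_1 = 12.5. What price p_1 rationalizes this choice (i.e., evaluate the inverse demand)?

p_1 = 8

MRS = (3/2)·(x_2−20)/(x_1−8). Tangency with p_1/p_2 gives x_2−20 = (2/3)·(p_1/p_2)·(x_1−8).
After buying the subsistence bundle (8, 20), a share 0.6 of the remaining income goes to x_1: x_1* = 8 + 0.6·(m − 8p_1 − 20p_2)/p_1.
Set x_1* = 12.5 in the demand function and solve for p_1: p_1 = 8.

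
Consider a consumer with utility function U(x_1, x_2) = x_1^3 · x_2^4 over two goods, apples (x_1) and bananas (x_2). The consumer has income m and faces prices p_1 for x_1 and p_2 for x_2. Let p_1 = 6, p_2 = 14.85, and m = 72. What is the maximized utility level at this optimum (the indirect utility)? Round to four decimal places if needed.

Tangency: MRS = (3/4)·x_2/x_1 = p_1/p_2.
Rearranging, p_2·x_2 = (4/3)·p_1·x_1. Substituting into the budget gives p_1·x_1·(1 + (4/3)) = m.
Demand: x_1*(p_1,p_2,m) = 3/7·m/p_1 and x_2* = 4/7·m/p_2.
At p_1=6, p_2=14.85, m=72: x_1* = 3/7·72/6 = 5.1429, x_2* = 2.7706.
Utility at the optimum: U(5.1429, 2.7706) = 8014.6647.

V = 8014.6647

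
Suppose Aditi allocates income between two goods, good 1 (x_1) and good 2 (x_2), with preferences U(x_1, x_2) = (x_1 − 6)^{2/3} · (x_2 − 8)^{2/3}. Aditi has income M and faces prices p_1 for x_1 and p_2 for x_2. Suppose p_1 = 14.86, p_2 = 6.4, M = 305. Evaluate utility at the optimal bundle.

V = 17.1873

This is Cobb-Douglas in (x_1−6, x_2−8): tangency gives 2/3·p_2·(x_2−8) = 2/3·p_1·(x_1−6).
Substituting into the budget: x_1* = 6 + 0.5·(M − 6·p_1 − 8·p_2)/p_1, and x_2* = 8 + 0.5·(…)/p_2.
Discretionary income = 305 − 6·14.86 − 8·6.4 = 164.64; x_1* = 6 + 0.5·164.64/14.86 = 11.5397; x_2* = 8 + 0.5·164.64/6.4 = 20.8625.
Utility at the optimum: U(11.5397, 20.8625) = 17.1873.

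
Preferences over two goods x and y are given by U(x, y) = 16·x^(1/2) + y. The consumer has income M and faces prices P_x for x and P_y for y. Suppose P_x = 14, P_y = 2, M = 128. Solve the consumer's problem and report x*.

MU_x = 8/√x, MU_y = 1. Tangency: 8/√x = P_x/P_y.
Solve: √x = 8·P_y/P_x, so x*(P_x,P_y) = (8·P_y/P_x)², and y* = (M − P_x·x*)/P_y.
Plugging in: x* = (8·2/14)² = 1.3061.

x* = 1.3061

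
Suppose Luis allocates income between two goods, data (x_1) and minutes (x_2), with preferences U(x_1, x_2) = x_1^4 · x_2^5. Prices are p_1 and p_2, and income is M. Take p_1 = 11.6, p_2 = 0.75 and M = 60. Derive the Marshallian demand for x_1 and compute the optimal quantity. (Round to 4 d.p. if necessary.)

MU_x_1/MU_x_2 = (4·x_2)/(5·x_1); tangency sets this equal to p_1/p_2.
So 4·p_2·x_2 = 5·p_1·x_1; combined with the budget, a share 4/9 of income goes to x_1.
Demand: x_1*(p_1,p_2,M) = 4/9·M/p_1 and x_2* = 5/9·M/p_2.
At p_1=11.6, p_2=0.75, M=60: x_1* = 4/9·60/11.6 = 2.2989.

x_1* = 2.2989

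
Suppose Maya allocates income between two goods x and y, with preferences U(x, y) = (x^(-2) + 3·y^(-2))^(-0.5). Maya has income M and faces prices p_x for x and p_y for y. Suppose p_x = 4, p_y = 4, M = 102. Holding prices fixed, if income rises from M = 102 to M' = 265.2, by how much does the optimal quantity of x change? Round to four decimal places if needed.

Δx* = 16.7059

MRS = MU_x/MU_y = (1/3)·(y/x)^(3). Set equal to p_x/p_y.
Solve for the ratio: y/x = [3·p_x/p_y]^(1/3).
Substitute y = (y/x)·x into the budget: x* = M/(p_x + p_y·(y/x)).
Numerically y/x = 1.44225, so x* = 102/(4 + 4·1.44225) = 10.4412.
At M' = 265.2: x* = 27.1471. Change: 27.1471 − 10.4412 = 16.7059.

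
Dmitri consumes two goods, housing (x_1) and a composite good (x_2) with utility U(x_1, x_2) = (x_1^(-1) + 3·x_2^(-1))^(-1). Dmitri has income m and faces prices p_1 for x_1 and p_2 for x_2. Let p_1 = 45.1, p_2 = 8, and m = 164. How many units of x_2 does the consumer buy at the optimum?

x_2* = 8.6468

Numerically x_2/x_1 = 4.112481, so x_1* = 164/(45.1 + 8·4.112481) = 2.1026 and x_2* = 4.112481·2.1026 = 8.6468.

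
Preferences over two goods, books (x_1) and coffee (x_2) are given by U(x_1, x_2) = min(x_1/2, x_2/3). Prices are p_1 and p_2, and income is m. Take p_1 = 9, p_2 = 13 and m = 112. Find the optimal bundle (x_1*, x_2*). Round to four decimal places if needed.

With perfect complements, no substitution: consume in ratio x_1:x_2 = 2:3.
Budget: p_1·x_1 + p_2·(3/2)·x_1 = m, so (2·p_1 + 3·p_2)·x_1 = 2·m.
Demand: x_1*(p_1,p_2,m) = 2·m/(2·p_1 + 3·p_2), x_2* = 3·m/(2·p_1 + 3·p_2).
Here 2·9 + 3·13 = 57, giving x_1* = 3.9298 and x_2* = 5.8947.

x_1* = 3.9298, x_2* = 5.8947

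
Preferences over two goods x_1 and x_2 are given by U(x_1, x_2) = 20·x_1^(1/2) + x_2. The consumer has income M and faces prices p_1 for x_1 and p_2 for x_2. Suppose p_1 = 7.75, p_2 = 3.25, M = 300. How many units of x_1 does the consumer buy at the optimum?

Set MRS = p_1/p_2: 10·x_1^(−1/2) = p_1/p_2.
Thus x_1* = (10·p_2/p_1)² — independent of M — with the rest of income spent on x_2.
Plugging in: x_1* = (10·3.25/7.75)² = 17.5858.

x_1* = 17.5858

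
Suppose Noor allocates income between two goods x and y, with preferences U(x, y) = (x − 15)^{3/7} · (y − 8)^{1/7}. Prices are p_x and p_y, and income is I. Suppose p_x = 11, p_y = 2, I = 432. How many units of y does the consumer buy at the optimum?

y* = 39.375

MRS = 3·(y−8)/(x−15). Tangency with p_x/p_y gives y−8 = (1/3)·(p_x/p_y)·(x−15).
Substituting into the budget: x* = 15 + 0.75·(I − 15·p_x − 8·p_y)/p_x, and y* = 8 + 0.25·(…)/p_y.
Discretionary income = 432 − 15·11 − 8·2 = 251; y* = 8 + 0.25·251/2 = 39.375.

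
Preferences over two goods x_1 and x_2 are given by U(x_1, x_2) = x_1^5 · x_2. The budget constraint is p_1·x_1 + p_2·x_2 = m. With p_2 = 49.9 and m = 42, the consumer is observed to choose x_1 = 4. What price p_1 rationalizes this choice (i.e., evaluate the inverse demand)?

p_1 = 8.75

The MRS is 5·x_2/x_1. Set MRS = p_1/p_2.
So 5·p_2·x_2 = p_1·x_1; combined with the budget, a share 5/6 of income goes to x_1.
Demand: x_1*(p_1,p_2,m) = 5/6·m/p_1 and x_2* = 1/6·m/p_2.
Set x_1* = 4 in the demand function and solve for p_1: p_1 = 8.75.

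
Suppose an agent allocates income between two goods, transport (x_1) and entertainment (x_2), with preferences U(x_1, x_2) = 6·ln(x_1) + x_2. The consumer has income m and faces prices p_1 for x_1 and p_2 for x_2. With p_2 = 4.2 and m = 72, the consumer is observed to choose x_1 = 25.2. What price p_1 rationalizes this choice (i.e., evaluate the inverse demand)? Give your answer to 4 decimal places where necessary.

p_1 = 1

MU_x_1 = 6/x_1, MU_x_2 = 1. Tangency: 6/x_1 = p_1/p_2.
So x_1*(p_1,p_2) = 6·p_2/p_1, independent of income; and x_2* = (m − 6·p_2)/p_2.
Set x_1* = 25.2 in the demand function and solve for p_1: p_1 = 1.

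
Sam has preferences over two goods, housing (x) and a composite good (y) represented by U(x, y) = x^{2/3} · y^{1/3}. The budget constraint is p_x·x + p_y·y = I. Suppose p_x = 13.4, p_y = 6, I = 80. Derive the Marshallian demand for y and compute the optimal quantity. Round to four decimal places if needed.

The MRS is 2·y/x. Set MRS = p_x/p_y.
So 2/3·p_y·y = 1/3·p_x·x; combined with the budget, a share 2/3 of income goes to x.
Demand: x*(p_x,p_y,I) = 2/3·I/p_x and y* = 1/3·I/p_y.
At p_x=13.4, p_y=6, I=80: y* = 1/3·80/6 = 4.4444.

y* = 4.4444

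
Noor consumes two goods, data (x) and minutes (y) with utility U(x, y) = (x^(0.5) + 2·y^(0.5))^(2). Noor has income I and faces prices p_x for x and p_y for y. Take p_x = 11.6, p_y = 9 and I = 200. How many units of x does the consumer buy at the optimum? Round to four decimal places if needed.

x* = 2.8009

MU_x ∝ x^(-0.5), MU_y ∝ 2·y^(-0.5), so MRS = (1/2)·(y/x)^(0.5) = p_x/p_y.
Solve for the ratio: y/x = [2·p_x/p_y]^(2).
Substitute y = (y/x)·x into the budget: x* = I/(p_x + p_y·(y/x)).
Numerically y/x = 6.644938, so x* = 200/(11.6 + 9·6.644938) = 2.8009.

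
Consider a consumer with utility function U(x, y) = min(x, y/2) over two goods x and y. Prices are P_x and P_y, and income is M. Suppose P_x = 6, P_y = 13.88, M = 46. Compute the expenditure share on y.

share on y = 0.8223

Leontief preferences: the optimum is at the kink where x/1 = y/2, i.e. y = 2·x.
Budget: P_x·x + P_y·2·x = M, so (P_x + 2·P_y)·x = M.
Demand: x*(P_x,P_y,M) = M/(P_x + 2·P_y), y* = 2·M/(P_x + 2·P_y).
Here 6 + 2·13.88 = 33.76, giving x* = 1.3626 and y* = 2.7251.
Expenditure on y: 13.88·2.7251 = 37.8246; share = 0.8223.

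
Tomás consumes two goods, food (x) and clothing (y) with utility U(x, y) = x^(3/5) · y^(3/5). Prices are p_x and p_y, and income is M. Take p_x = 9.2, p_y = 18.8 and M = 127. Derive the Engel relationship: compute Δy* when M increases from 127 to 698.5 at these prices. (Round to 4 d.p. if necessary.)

The MRS is y/x. Set MRS = p_x/p_y.
Rearranging, p_y·y = p_x·x. Substituting into the budget gives p_x·x·(1 + 1) = M.
Demand: x*(p_x,p_y,M) = 0.5·M/p_x and y* = 0.5·M/p_y.
At p_x=9.2, p_y=18.8, M=127: y* = 0.5·127/18.8 = 3.3777.
At M' = 698.5: y* = 18.5771. Change: 18.5771 − 3.3777 = 15.1995.

Δy* = 15.1995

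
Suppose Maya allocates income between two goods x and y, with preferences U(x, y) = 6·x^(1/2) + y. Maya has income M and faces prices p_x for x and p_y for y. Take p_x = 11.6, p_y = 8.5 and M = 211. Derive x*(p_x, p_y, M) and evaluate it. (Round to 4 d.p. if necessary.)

x* = 4.8324

Set MRS = p_x/p_y: 3·x^(−1/2) = p_x/p_y.
Solve: √x = 3·p_y/p_x, so x*(p_x,p_y) = (3·p_y/p_x)², and y* = (M − p_x·x*)/p_y.
Plugging in: x* = (3·8.5/11.6)² = 4.8324.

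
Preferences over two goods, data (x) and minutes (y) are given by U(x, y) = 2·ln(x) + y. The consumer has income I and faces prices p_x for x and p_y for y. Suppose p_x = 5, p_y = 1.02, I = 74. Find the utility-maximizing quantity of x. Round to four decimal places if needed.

x* = 0.408

MU_x = 2/x, MU_y = 1. Tangency: 2/x = p_x/p_y.
So x*(p_x,p_y) = 2·p_y/p_x, independent of income; and y* = (I − 2·p_y)/p_y.
At the given prices: x* = 2·1.02/5 = 0.408.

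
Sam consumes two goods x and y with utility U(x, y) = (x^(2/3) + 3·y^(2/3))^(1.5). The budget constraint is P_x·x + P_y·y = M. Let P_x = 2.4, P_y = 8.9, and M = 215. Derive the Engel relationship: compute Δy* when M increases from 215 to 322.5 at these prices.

Δy* = 8.0027

MU_x ∝ x^(-1/3), MU_y ∝ 3·y^(-1/3), so MRS = (1/3)·(y/x)^(1/3) = P_x/P_y.
Solve for the ratio: y/x = [3·P_x/P_y]^(3).
With the ratio pinned down, the budget gives x* = M/(P_x + P_y·(y/x)) and y* = (y/x)·x*.
Numerically y/x = 0.529453, so x* = 215/(2.4 + 8.9·0.529453) = 30.23 and y* = 0.529453·30.23 = 16.0054.
At M' = 322.5: y* = 24.0081. Change: 24.0081 − 16.0054 = 8.0027.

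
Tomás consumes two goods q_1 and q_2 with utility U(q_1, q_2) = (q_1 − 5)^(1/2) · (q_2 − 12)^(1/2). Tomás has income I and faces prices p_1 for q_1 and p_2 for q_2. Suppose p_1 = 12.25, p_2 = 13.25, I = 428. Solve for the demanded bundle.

Let q_1' = q_1−5, q_2' = q_2−12. MRS = q_2'/q_1' = p_1/p_2.
After buying the subsistence bundle (5, 12), a share 0.5 of the remaining income goes to q_1: q_1* = 5 + 0.5·(I − 5p_1 − 12p_2)/p_1.
Discretionary income = 428 − 5·12.25 − 12·13.25 = 207.75; q_1* = 5 + 0.5·207.75/12.25 = 13.4796; q_2* = 12 + 0.5·207.75/13.25 = 19.8396.

q_1* = 13.4796, q_2* = 19.8396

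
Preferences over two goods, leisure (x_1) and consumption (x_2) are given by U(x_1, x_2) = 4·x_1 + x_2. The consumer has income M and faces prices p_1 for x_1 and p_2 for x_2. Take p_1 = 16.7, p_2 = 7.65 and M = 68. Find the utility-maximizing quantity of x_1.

Linear utility — the consumer picks whichever good has higher MU/price: 4/16.7 = 0.2395 vs 1/7.65 = 0.1307.
x_1 gives more utility per dollar, so spend all income on x_1: x_1* = M/p_1, x_2* = 0.
Numerically: x_1* = 4.0719, x_2* = 0.

x_1* = 4.0719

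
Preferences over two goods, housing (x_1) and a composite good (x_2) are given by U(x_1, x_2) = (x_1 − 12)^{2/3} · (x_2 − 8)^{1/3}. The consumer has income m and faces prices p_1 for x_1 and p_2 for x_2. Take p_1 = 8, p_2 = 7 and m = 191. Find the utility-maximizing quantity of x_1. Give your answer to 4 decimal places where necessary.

x_1* = 15.25

MRS = 2·(x_2−8)/(x_1−12). Tangency with p_1/p_2 gives x_2−8 = (1/2)·(p_1/p_2)·(x_1−12).
After buying the subsistence bundle (12, 8), a share 2/3 of the remaining income goes to x_1: x_1* = 12 + 2/3·(m − 12p_1 − 8p_2)/p_1.
Discretionary income = 191 − 12·8 − 8·7 = 39; x_1* = 12 + 2/3·39/8 = 15.25.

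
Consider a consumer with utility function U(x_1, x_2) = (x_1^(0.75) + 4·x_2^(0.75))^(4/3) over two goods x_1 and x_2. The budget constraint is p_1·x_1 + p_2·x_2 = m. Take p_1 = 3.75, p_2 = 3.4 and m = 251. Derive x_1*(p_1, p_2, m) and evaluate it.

x_1* = 0.1943

From the CES first-order condition, (1/4)·(x_2/x_1)^(0.25) = p_1/p_2.
Hence x_2/x_1 = (4·p_1/p_2)^(1/(0.25)), i.e. raised to the 4 power.
With the ratio pinned down, the budget gives x_1* = m/(p_1 + p_2·(x_2/x_1)) and x_2* = (x_2/x_1)·x_1*.
Numerically x_2/x_1 = 378.834365, so x_1* = 251/(3.75 + 3.4·378.834365) = 0.1943.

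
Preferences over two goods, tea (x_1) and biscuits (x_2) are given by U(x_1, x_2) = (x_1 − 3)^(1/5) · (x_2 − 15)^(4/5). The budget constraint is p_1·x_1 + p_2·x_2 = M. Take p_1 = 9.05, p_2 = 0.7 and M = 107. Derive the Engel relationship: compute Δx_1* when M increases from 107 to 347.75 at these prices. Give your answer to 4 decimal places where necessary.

Δx_1* = 5.3204

MRS = (1/4)·(x_2−15)/(x_1−3). Tangency with p_1/p_2 gives x_2−15 = 4·(p_1/p_2)·(x_1−3).
Substituting into the budget: x_1* = 3 + 0.2·(M − 3·p_1 − 15·p_2)/p_1, and x_2* = 15 + 0.8·(…)/p_2.
Discretionary income = 107 − 3·9.05 − 15·0.7 = 69.35; x_1* = 3 + 0.2·69.35/9.05 = 4.5326.
At M' = 347.75: x_1* = 9.853. Change: 9.853 − 4.5326 = 5.3204.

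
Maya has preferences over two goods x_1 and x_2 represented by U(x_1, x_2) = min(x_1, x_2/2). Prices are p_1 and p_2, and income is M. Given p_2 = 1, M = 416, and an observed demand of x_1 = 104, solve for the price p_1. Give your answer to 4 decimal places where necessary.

p_1 = 2

With perfect complements, no substitution: consume in ratio x_1:x_2 = 1:2.
Budget: p_1·x_1 + p_2·2·x_1 = M, so (p_1 + 2·p_2)·x_1 = M.
Demand: x_1*(p_1,p_2,M) = M/(p_1 + 2·p_2), x_2* = 2·M/(p_1 + 2·p_2).
Set x_1* = 104 in the demand function and solve for p_1: p_1 = 2.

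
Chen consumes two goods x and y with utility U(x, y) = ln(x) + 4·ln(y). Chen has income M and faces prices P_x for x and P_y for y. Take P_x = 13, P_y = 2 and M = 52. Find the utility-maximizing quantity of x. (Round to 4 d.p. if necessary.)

Tangency: MRS = (1/4)·y/x = P_x/P_y.
So P_y·y = 4·P_x·x; combined with the budget, a share 0.2 of income goes to x.
Demand: x*(P_x,P_y,M) = 0.2·M/P_x and y* = 0.8·M/P_y.
At P_x=13, P_y=2, M=52: x* = 0.2·52/13 = 0.8.

x* = 0.8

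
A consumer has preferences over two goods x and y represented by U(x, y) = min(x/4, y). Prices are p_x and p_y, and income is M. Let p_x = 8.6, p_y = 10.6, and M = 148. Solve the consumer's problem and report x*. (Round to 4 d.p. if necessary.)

x* = 13.1556

With perfect complements, no substitution: consume in ratio x:y = 4:1.
Budget: p_x·x + p_y·(1/4)·x = M, so (4·p_x + p_y)·x = 4·M.
Demand: x*(p_x,p_y,M) = 4·M/(4·p_x + p_y), y* = M/(4·p_x + p_y).
Here 4·8.6 + 10.6 = 45, giving x* = 13.1556.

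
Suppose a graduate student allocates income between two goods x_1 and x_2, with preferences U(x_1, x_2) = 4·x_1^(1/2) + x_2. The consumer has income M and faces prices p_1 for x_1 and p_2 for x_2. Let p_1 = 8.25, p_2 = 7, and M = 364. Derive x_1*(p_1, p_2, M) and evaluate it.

Plugging in: x_1* = (2·7/8.25)² = 2.8797.

x_1* = 2.8797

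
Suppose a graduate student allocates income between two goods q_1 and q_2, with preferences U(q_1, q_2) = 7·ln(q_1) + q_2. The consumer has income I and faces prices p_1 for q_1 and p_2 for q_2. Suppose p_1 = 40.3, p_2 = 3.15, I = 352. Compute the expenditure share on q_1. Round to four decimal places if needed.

share on q_1 = 0.0626

MU_q_1 = 7/q_1, MU_q_2 = 1. Tangency: 7/q_1 = p_1/p_2.
So q_1*(p_1,p_2) = 7·p_2/p_1, independent of income; and q_2* = (I − 7·p_2)/p_2.
At the given prices: q_1* = 7·3.15/40.3 = 0.5471, and q_2* = 104.746.
Expenditure on q_1: 40.3·0.5471 = 22.05; share = 0.0626.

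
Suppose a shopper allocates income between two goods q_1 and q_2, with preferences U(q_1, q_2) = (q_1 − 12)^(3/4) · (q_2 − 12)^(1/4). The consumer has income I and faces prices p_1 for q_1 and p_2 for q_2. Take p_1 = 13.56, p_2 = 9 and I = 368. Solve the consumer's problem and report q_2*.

MRS = 3·(q_2−12)/(q_1−12). Tangency with p_1/p_2 gives q_2−12 = (1/3)·(p_1/p_2)·(q_1−12).
After buying the subsistence bundle (12, 12), a share 0.75 of the remaining income goes to q_1: q_1* = 12 + 0.75·(I − 12p_1 − 12p_2)/p_1.
Discretionary income = 368 − 12·13.56 − 12·9 = 97.28; q_2* = 12 + 0.25·97.28/9 = 14.7022.

q_2* = 14.7022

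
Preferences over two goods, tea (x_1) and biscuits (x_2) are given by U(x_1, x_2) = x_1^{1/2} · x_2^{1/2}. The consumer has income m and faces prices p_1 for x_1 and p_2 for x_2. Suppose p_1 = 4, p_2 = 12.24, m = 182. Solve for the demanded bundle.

The MRS is x_2/x_1. Set MRS = p_1/p_2.
Rearranging, p_2·x_2 = p_1·x_1. Substituting into the budget gives p_1·x_1·(1 + 1) = m.
Demand: x_1*(p_1,p_2,m) = 0.5·m/p_1 and x_2* = 0.5·m/p_2.
At p_1=4, p_2=12.24, m=182: x_1* = 0.5·182/4 = 22.75, x_2* = 7.4346.

x_1* = 22.75, x_2* = 7.4346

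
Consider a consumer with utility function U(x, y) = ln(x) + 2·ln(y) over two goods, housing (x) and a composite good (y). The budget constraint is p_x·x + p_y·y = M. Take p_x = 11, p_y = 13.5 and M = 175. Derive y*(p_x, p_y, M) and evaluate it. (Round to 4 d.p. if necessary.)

MU_x/MU_y = (y)/(2·x); tangency sets this equal to p_x/p_y.
So p_y·y = 2·p_x·x; combined with the budget, a share 1/3 of income goes to x.
Demand: x*(p_x,p_y,M) = 1/3·M/p_x and y* = 2/3·M/p_y.
At p_x=11, p_y=13.5, M=175: y* = 2/3·175/13.5 = 8.642.

y* = 8.642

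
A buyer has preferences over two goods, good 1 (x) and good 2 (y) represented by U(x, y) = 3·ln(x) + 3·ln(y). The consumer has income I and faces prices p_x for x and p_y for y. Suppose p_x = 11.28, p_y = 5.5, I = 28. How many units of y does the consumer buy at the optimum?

y* = 2.5455

Tangency: MRS = y/x = p_x/p_y.
So 3·p_y·y = 3·p_x·x; combined with the budget, a share 0.5 of income goes to x.
Demand: x*(p_x,p_y,I) = 0.5·I/p_x and y* = 0.5·I/p_y.
At p_x=11.28, p_y=5.5, I=28: y* = 0.5·28/5.5 = 2.5455.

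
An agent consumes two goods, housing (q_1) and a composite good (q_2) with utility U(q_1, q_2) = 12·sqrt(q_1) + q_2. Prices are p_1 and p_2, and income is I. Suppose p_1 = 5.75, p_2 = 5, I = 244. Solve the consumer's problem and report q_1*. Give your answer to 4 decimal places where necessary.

q_1* = 27.2212

MU_q_1 = 6/√q_1, MU_q_2 = 1. Tangency: 6/√q_1 = p_1/p_2.
Solve: √q_1 = 6·p_2/p_1, so q_1*(p_1,p_2) = (6·p_2/p_1)², and q_2* = (I − p_1·q_1*)/p_2.
Plugging in: q_1* = (6·5/5.75)² = 27.2212.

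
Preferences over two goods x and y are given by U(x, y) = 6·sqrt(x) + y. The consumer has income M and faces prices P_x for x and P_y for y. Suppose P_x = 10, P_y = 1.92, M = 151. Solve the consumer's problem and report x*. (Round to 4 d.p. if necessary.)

x* = 0.3318

Set MRS = P_x/P_y: 3·x^(−1/2) = P_x/P_y.
Thus x* = (3·P_y/P_x)² — independent of M — with the rest of income spent on y.
Plugging in: x* = (3·1.92/10)² = 0.3318.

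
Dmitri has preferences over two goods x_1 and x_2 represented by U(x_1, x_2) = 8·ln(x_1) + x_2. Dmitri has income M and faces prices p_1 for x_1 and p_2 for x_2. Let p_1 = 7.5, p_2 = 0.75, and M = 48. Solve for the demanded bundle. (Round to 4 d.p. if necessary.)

x_1* = 0.8, x_2* = 56

Set MRS = p_1/p_2: (8/x_1)/1 = p_1/p_2.
So x_1*(p_1,p_2) = 8·p_2/p_1, independent of income; and x_2* = (M − 8·p_2)/p_2.
At the given prices: x_1* = 8·0.75/7.5 = 0.8, and x_2* = 56.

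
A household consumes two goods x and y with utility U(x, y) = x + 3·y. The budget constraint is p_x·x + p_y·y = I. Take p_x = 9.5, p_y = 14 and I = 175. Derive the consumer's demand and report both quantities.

y gives more utility per dollar, so spend all income on y: y* = I/p_y, x* = 0.
Numerically: x* = 0, y* = 12.5.

x* = 0, y* = 12.5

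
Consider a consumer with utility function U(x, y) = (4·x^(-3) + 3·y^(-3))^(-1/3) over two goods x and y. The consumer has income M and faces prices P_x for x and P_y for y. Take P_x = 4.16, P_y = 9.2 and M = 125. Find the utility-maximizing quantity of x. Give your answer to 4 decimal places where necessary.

MRS = MU_x/MU_y = (4/3)·(y/x)^(4). Set equal to P_x/P_y.
Hence y/x = ((3/4)·P_x/P_y)^(1/(4)), i.e. raised to the 0.25 power.
Substitute y = (y/x)·x into the budget: x* = M/(P_x + P_y·(y/x)).
Numerically y/x = 0.763118, so x* = 125/(4.16 + 9.2·0.763118) = 11.18.

x* = 11.18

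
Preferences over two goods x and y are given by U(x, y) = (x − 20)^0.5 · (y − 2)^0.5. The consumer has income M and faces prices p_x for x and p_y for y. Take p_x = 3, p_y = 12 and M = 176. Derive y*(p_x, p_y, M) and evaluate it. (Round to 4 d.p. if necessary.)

y* = 5.8333

This is Cobb-Douglas in (x−20, y−2): tangency gives 0.5·p_y·(y−2) = 0.5·p_x·(x−20).
Substituting into the budget: x* = 20 + 0.5·(M − 20·p_x − 2·p_y)/p_x, and y* = 2 + 0.5·(…)/p_y.
Discretionary income = 176 − 20·3 − 2·12 = 92; y* = 2 + 0.5·92/12 = 5.8333.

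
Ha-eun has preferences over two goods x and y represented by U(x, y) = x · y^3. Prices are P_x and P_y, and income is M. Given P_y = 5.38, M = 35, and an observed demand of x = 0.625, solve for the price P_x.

P_x = 14

The MRS is (1/3)·y/x. Set MRS = P_x/P_y.
So P_y·y = 3·P_x·x; combined with the budget, a share 0.25 of income goes to x.
Demand: x*(P_x,P_y,M) = 0.25·M/P_x and y* = 0.75·M/P_y.
Set x* = 0.625 in the demand function and solve for P_x: P_x = 14.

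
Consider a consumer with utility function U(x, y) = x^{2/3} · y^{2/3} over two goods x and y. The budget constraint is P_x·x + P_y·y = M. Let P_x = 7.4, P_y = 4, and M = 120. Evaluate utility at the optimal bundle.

V = 24.5475

The MRS is y/x. Set MRS = P_x/P_y.
So 2/3·P_y·y = 2/3·P_x·x; combined with the budget, a share 0.5 of income goes to x.
Demand: x*(P_x,P_y,M) = 0.5·M/P_x and y* = 0.5·M/P_y.
At P_x=7.4, P_y=4, M=120: x* = 0.5·120/7.4 = 8.1081, y* = 15.
Utility at the optimum: U(8.1081, 15) = 24.5475.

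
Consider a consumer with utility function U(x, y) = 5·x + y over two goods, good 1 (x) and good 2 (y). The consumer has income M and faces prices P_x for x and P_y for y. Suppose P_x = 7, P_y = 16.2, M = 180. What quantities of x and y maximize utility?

Linear utility — the consumer picks whichever good has higher MU/price: 5/7 = 0.7143 vs 1/16.2 = 0.0617.
x gives more utility per dollar, so spend all income on x: x* = M/P_x, y* = 0.
Numerically: x* = 25.7143, y* = 0.

x* = 25.7143, y* = 0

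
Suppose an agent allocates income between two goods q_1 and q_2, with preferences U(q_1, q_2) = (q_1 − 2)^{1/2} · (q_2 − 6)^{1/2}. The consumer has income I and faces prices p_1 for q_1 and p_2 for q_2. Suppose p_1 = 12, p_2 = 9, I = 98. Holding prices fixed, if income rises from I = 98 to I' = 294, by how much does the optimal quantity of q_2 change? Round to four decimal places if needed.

Δq_2* = 10.8889

MRS = (q_2−6)/(q_1−2). Tangency with p_1/p_2 gives q_2−6 = (p_1/p_2)·(q_1−2).
Substituting into the budget: q_1* = 2 + 0.5·(I − 2·p_1 − 6·p_2)/p_1, and q_2* = 6 + 0.5·(…)/p_2.
Discretionary income = 98 − 2·12 − 6·9 = 20; q_2* = 6 + 0.5·20/9 = 7.1111.
At I' = 294: q_2* = 18. Change: 18 − 7.1111 = 10.8889.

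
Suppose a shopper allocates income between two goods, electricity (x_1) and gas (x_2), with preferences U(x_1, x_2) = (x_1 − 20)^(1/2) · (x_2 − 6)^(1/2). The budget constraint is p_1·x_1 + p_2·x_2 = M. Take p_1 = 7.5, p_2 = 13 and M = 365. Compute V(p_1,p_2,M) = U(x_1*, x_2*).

V = 6.9373

This is Cobb-Douglas in (x_1−20, x_2−6): tangency gives 0.5·p_2·(x_2−6) = 0.5·p_1·(x_1−20).
After buying the subsistence bundle (20, 6), a share 0.5 of the remaining income goes to x_1: x_1* = 20 + 0.5·(M − 20p_1 − 6p_2)/p_1.
Discretionary income = 365 − 20·7.5 − 6·13 = 137; x_1* = 20 + 0.5·137/7.5 = 29.1333; x_2* = 6 + 0.5·137/13 = 11.2692.
Utility at the optimum: U(29.1333, 11.2692) = 6.9373.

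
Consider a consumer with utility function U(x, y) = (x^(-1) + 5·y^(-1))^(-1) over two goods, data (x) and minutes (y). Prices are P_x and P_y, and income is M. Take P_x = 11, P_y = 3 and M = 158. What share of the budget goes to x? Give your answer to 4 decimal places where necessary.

From the CES first-order condition, (1/5)·(y/x)^(2) = P_x/P_y.
Hence y/x = (5·P_x/P_y)^(1/(2)), i.e. raised to the 0.5 power.
Substitute y = (y/x)·x into the budget: x* = M/(P_x + P_y·(y/x)).
Numerically y/x = 4.281744, so x* = 158/(11 + 3·4.281744) = 6.6261 and y* = 4.281744·6.6261 = 28.3711.
Expenditure on x: 11·6.6261 = 72.8867; share = 0.4613.

share on x = 0.4613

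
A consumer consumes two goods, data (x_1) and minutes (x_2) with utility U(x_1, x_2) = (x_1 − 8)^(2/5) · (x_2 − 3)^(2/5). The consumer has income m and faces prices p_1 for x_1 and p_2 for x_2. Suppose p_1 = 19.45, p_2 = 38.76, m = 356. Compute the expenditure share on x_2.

This is Cobb-Douglas in (x_1−8, x_2−3): tangency gives 0.4·p_2·(x_2−3) = 0.4·p_1·(x_1−8).
Substituting into the budget: x_1* = 8 + 0.5·(m − 8·p_1 − 3·p_2)/p_1, and x_2* = 3 + 0.5·(…)/p_2.
Discretionary income = 356 − 8·19.45 − 3·38.76 = 84.12; x_1* = 8 + 0.5·84.12/19.45 = 10.1625; x_2* = 3 + 0.5·84.12/38.76 = 4.0851.
Expenditure on x_2: 38.76·4.0851 = 158.34; share = 0.4448.

share on x_2 = 0.4448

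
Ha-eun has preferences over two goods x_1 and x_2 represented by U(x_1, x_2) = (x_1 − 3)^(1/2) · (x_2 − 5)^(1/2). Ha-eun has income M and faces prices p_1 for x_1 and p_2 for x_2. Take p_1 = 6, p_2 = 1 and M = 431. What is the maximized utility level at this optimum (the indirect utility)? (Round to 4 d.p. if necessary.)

Substituting into the budget: x_1* = 3 + 0.5·(M − 3·p_1 − 5·p_2)/p_1, and x_2* = 5 + 0.5·(…)/p_2.
Discretionary income = 431 − 3·6 − 5·1 = 408; x_1* = 3 + 0.5·408/6 = 37; x_2* = 5 + 0.5·408/1 = 209.
Utility at the optimum: U(37, 209) = 83.2827.

V = 83.2827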